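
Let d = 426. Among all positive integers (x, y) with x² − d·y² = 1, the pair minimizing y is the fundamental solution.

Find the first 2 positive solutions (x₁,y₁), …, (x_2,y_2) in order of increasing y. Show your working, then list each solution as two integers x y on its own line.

88751 4300
15753480001 763258600

√426 = [20; 1,1,1,3,2,6,2,3,1,1,1,40, …], period ℓ=12 (even) → k=11
a_0=20:  p_0=20·1+0=20,  q_0=20·0+1=1
…
a_5=2:  p_5=2·227+62=516,  q_5=2·11+3=25
a_6=6:  p_6=6·516+227=3323,  q_6=6·25+11=161
…
a_9=1:  p_9=1·24809+7162=31971,  q_9=1·1202+347=1549
a_10=1:  p_10=1·31971+24809=56780,  q_10=1·1549+1202=2751
a_11=1:  p_11=1·56780+31971=88751,  q_11=1·2751+1549=4300
→ (88751, 4300).  Check: 88751²=7876740001, 426·4300²=7876740000, difference 1.
n=2: (88751,4300)∘(88751,4300) = (88751·88751+426·4300·4300, 88751·4300+4300·88751) = (15753480001,763258600)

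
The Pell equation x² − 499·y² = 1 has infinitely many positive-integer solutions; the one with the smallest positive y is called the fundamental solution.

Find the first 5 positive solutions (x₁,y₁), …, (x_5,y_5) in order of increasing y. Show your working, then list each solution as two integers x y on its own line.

4490 201
40320199 1804980
362075382530 16208720199
3251436894799201 145554305582040
29197902953221442450 1307077647917999001

√499 = [22; 2,1,21,1,2,44, …], period ℓ=6 (even) → k=5
i=0: a=22 ⇒ p=22, q=1
…
i=4: a=1 ⇒ p=1519, q=68
i=5: a=2 ⇒ p=4490, q=201
→ (4490, 201).  Check: 4490²=20160100, 499·201²=20160099, difference 1.
(4490+201√499)^2 = 40320199 + 1804980√499
(4490+201√499)^3 = 362075382530 + 16208720199√499
(4490+201√499)^4 = 3251436894799201 + 145554305582040√499
(4490+201√499)^5 = 29197902953221442450 + 1307077647917999001√499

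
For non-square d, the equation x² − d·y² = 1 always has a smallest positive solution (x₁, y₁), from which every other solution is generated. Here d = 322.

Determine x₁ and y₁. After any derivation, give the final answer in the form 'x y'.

323 18

√322 = [17; 1,16,1,34, …], period ℓ=4 (even) → k=3
i=0: a=17 ⇒ p=17, q=1
i=1: a=1 ⇒ p=18, q=1
i=2: a=16 ⇒ p=305, q=17
i=3: a=1 ⇒ p=323, q=18
(x₁, y₁) = (323, 18);  323² − 322·18² = 1 ✓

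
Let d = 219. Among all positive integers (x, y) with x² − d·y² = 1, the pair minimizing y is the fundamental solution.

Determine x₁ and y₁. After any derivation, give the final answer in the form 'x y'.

√219 = [14; 1,3,1,28, …], period ℓ=4 (even) → k=3
a_0=14:  p_0=14·1+0=14,  q_0=14·0+1=1
…
a_2=3:  p_2=3·15+14=59,  q_2=3·1+1=4
a_3=1:  p_3=1·59+15=74,  q_3=1·4+1=5
fundamental: x₁=74, y₁=5  (since 5476 − 219·25 = 1)

74 5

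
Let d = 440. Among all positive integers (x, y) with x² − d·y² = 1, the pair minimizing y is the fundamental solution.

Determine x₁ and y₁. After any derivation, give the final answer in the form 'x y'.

d=440: √d = [20; 1,40] (ℓ=2, even), read p_1/q_1
step 0: (20, 1)  from 20·(1,0) + (0,1)
step 1: (21, 1)  from 1·(20,1) + (1,0)
fundamental: x₁=21, y₁=1  (since 441 − 440·1 = 1)

21 1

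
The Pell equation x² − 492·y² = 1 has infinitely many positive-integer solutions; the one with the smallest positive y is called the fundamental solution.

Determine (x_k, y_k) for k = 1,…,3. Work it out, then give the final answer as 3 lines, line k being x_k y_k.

29767 1342
1772148577 79894628
105503093353351 4756446782010

d=492: √d = [22; 5,1,1,10,1,1,5,44] (ℓ=8, even), read p_7/q_7
k=0  a_k=22  p_k/q_k = 22/1
…
k=4  a_k=10  p_k/q_k = 2573/116
…
k=6  a_k=1  p_k/q_k = 5390/243
k=7  a_k=5  p_k/q_k = 29767/1342
fundamental: x₁=29767, y₁=1342  (since 886074289 − 492·1800964 = 1)
k=2:  x_2 = 29767·29767+492·1342·1342 = 1772148577,  y_2 = 29767·1342+1342·29767 = 79894628
k=3:  x_3 = 29767·1772148577+492·1342·79894628 = 105503093353351,  y_3 = 29767·79894628+1342·1772148577 = 4756446782010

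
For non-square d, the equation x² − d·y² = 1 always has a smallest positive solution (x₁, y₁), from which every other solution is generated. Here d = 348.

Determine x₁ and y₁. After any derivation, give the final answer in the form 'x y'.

1567 84

d=348: √d = [18; 1,1,1,8,1,1,1,36] (ℓ=8, even), read p_7/q_7
i=0: a=18 ⇒ p=18, q=1
i=1: a=1 ⇒ p=19, q=1
…
i=5: a=1 ⇒ p=541, q=29
i=6: a=1 ⇒ p=1026, q=55
i=7: a=1 ⇒ p=1567, q=84
→ (1567, 84).  Check: 1567²=2455489, 348·84²=2455488, difference 1.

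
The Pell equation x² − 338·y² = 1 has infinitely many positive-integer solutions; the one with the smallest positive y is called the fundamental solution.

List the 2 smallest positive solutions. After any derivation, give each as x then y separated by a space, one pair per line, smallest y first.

114243 6214
26102926097 1419812004

d=338: √d = [18; 2,1,1,2,36] (ℓ=5, odd), read p_9/q_9
step 0: (18, 1)  from 18·(1,0) + (0,1)
step 1: (37, 2)  from 2·(18,1) + (1,0)
…
step 4: (239, 13)  from 2·(92,5) + (55,3)
step 5: (8696, 473)  from 36·(239,13) + (92,5)
step 6: (17631, 959)  from 2·(8696,473) + (239,13)
step 7: (26327, 1432)  from 1·(17631,959) + (8696,473)
step 8: (43958, 2391)  from 1·(26327,1432) + (17631,959)
step 9: (114243, 6214)  from 2·(43958,2391) + (26327,1432)
(x₁, y₁) = (114243, 6214);  114243² − 338·6214² = 1 ✓
n=2: (114243,6214)∘(114243,6214) = (114243·114243+338·6214·6214, 114243·6214+6214·114243) = (26102926097,1419812004)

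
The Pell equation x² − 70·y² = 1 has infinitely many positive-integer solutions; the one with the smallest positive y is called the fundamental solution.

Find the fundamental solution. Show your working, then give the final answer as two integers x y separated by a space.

251 30

√70 → a₀=8, period (2,1,2,1,2,16); ℓ=6 even so k=5
step 0: (8, 1)  from 8·(1,0) + (0,1)
step 1: (17, 2)  from 2·(8,1) + (1,0)
…
step 4: (92, 11)  from 1·(67,8) + (25,3)
step 5: (251, 30)  from 2·(92,11) + (67,8)
→ (251, 30).  Check: 251²=63001, 70·30²=63000, difference 1.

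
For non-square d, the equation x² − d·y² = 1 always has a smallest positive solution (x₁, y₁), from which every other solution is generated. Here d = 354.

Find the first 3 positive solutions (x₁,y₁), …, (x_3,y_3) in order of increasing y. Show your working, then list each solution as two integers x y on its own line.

√354 → a₀=18, period (1,4,2,2,18,2,2,4,1,36); ℓ=10 even so k=9
step 0: (18, 1)  from 18·(1,0) + (0,1)
…
step 2: (94, 5)  from 4·(19,1) + (18,1)
step 3: (207, 11)  from 2·(94,5) + (19,1)
step 4: (508, 27)  from 2·(207,11) + (94,5)
step 5: (9351, 497)  from 18·(508,27) + (207,11)
…
step 7: (47771, 2539)  from 2·(19210,1021) + (9351,497)
step 8: (210294, 11177)  from 4·(47771,2539) + (19210,1021)
step 9: (258065, 13716)  from 1·(210294,11177) + (47771,2539)
→ (258065, 13716).  Check: 258065²=66597544225, 354·13716²=66597544224, difference 1.
(x_2, y_2) = (258065·258065 + 354·13716·13716, 258065·13716 + 13716·258065) = (133195088449, 7079239080)
(x_3, y_3) = (258065·133195088449 + 354·13716·7079239080, 258065·7079239080 + 13716·133195088449) = (68745981000924305, 3653807666346684)

258065 13716
133195088449 7079239080
68745981000924305 3653807666346684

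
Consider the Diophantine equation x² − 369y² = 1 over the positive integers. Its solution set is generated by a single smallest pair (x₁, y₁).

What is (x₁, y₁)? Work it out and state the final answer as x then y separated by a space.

d=369: √d = [19; 4,1,3,2,7,4,7,2,3,1,4,38] (ℓ=12, even), read p_11/q_11
step 0: (19, 1)  from 19·(1,0) + (0,1)
…
step 2: (96, 5)  from 1·(77,4) + (19,1)
step 3: (365, 19)  from 3·(96,5) + (77,4)
step 4: (826, 43)  from 2·(365,19) + (96,5)
…
step 6: (25414, 1323)  from 4·(6147,320) + (826,43)
step 7: (184045, 9581)  from 7·(25414,1323) + (6147,320)
step 8: (393504, 20485)  from 2·(184045,9581) + (25414,1323)
…
step 10: (1758061, 91521)  from 1·(1364557,71036) + (393504,20485)
step 11: (8396801, 437120)  from 4·(1758061,91521) + (1364557,71036)
→ (8396801, 437120).  Check: 8396801²=70506267033601, 369·437120²=70506267033600, difference 1.

8396801 437120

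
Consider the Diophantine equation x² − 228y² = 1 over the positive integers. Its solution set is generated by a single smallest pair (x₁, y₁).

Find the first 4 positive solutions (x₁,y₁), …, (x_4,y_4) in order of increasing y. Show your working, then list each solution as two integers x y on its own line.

151 10
45601 3020
13771351 912030
4158902401 275430040

√228 = [15; 10,30, …], period ℓ=2 (even) → k=1
a_0=15:  p_0=15·1+0=15,  q_0=15·0+1=1
a_1=10:  p_1=10·15+1=151,  q_1=10·1+0=10
fundamental: x₁=151, y₁=10  (since 22801 − 228·100 = 1)
n=2: (151,10)∘(151,10) = (151·151+228·10·10, 151·10+10·151) = (45601,3020)
n=3: (45601,3020)∘(151,10) = (151·45601+228·10·3020, 151·3020+10·45601) = (13771351,912030)
n=4: (13771351,912030)∘(151,10) = (151·13771351+228·10·912030, 151·912030+10·13771351) = (4158902401,275430040)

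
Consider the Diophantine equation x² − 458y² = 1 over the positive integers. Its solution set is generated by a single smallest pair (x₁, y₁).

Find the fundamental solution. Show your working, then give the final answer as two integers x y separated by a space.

22899 1070

√458 = [21; 2,2,42, …], period ℓ=3 (odd) → k=5
a_0=21:  p_0=21·1+0=21,  q_0=21·0+1=1
a_1=2:  p_1=2·21+1=43,  q_1=2·1+0=2
a_2=2:  p_2=2·43+21=107,  q_2=2·2+1=5
a_3=42:  p_3=42·107+43=4537,  q_3=42·5+2=212
a_4=2:  p_4=2·4537+107=9181,  q_4=2·212+5=429
a_5=2:  p_5=2·9181+4537=22899,  q_5=2·429+212=1070
→ (22899, 1070).  Check: 22899²=524364201, 458·1070²=524364200, difference 1.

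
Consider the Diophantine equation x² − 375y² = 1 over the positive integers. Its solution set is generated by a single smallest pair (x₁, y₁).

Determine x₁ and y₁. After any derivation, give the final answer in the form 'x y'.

√375 = [19; 2,1,2,1,5,1,2,1,2,38, …], period ℓ=10 (even) → k=9
k=0  a_k=19  p_k/q_k = 19/1
…
k=2  a_k=1  p_k/q_k = 58/3
k=3  a_k=2  p_k/q_k = 155/8
…
k=5  a_k=5  p_k/q_k = 1220/63
…
k=7  a_k=2  p_k/q_k = 4086/211
k=8  a_k=1  p_k/q_k = 5519/285
k=9  a_k=2  p_k/q_k = 15124/781
→ (15124, 781).  Check: 15124²=228735376, 375·781²=228735375, difference 1.

15124 781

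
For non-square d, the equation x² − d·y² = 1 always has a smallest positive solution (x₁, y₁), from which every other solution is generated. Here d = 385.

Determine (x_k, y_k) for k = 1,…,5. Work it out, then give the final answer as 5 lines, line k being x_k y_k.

d=385: √d = [19; 1,1,1,1,1,…,1,1,38] (ℓ=16, even), read p_15/q_15
i=0: a=19 ⇒ p=19, q=1
…
i=2: a=1 ⇒ p=39, q=2
i=3: a=1 ⇒ p=59, q=3
i=4: a=1 ⇒ p=98, q=5
i=5: a=1 ⇒ p=157, q=8
i=6: a=3 ⇒ p=569, q=29
i=7: a=1 ⇒ p=726, q=37
i=8: a=2 ⇒ p=2021, q=103
…
i=10: a=3 ⇒ p=10262, q=523
i=11: a=1 ⇒ p=13009, q=663
…
i=14: a=1 ⇒ p=59551, q=3035
i=15: a=1 ⇒ p=95831, q=4884
→ (95831, 4884).  Check: 95831²=9183580561, 385·4884²=9183580560, difference 1.
(x_2, y_2) = (95831·95831 + 385·4884·4884, 95831·4884 + 4884·95831) = (18367161121, 936077208)
(x_3, y_3) = (95831·18367161121 + 385·4884·936077208, 95831·936077208 + 4884·18367161121) = (3520286834677271, 179410429834812)
(x_4, y_4) = (95831·3520286834677271 + 385·4884·179410429834812, 95831·179410429834812 + 4884·3520286834677271) = (674705215289547953281, 34386161802063660336)
(x_5, y_5) = (95831·674705215289547953281 + 385·4884·34386161802063660336, 95831·34386161802063660336 + 4884·674705215289547953281) = (129315350969305052987065751, 6590520543127714837483620)

95831 4884
18367161121 936077208
3520286834677271 179410429834812
674705215289547953281 34386161802063660336
129315350969305052987065751 6590520543127714837483620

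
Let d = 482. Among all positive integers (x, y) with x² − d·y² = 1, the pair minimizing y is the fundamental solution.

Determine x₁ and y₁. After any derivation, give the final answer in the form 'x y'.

[21; 1,20,1,42] for √482; ℓ=4 ⇒ convergent index 3
a_0=21:  p_0=21·1+0=21,  q_0=21·0+1=1
a_1=1:  p_1=1·21+1=22,  q_1=1·1+0=1
a_2=20:  p_2=20·22+21=461,  q_2=20·1+1=21
a_3=1:  p_3=1·461+22=483,  q_3=1·21+1=22
fundamental: x₁=483, y₁=22  (since 233289 − 482·484 = 1)

483 22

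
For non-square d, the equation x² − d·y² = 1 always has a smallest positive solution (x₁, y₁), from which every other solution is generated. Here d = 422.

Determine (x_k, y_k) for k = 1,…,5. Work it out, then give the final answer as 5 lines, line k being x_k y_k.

7022501 341850
98631040590001 4801283933700
1385273162348638202501 67434042451384025550
19456164335732849620362360001 947111261097768740333867400
273261867007695159110526238300562501 13302179556340616719484196916709250

√422 = [20; 1,1,5,2,1,…,1,1,40, …], period ℓ=14 (even) → k=13
k=0  a_k=20  p_k/q_k = 20/1
k=1  a_k=1  p_k/q_k = 21/1
k=2  a_k=1  p_k/q_k = 41/2
k=3  a_k=5  p_k/q_k = 226/11
k=4  a_k=2  p_k/q_k = 493/24
…
k=6  a_k=3  p_k/q_k = 2650/129
k=7  a_k=20  p_k/q_k = 53719/2615
k=8  a_k=3  p_k/q_k = 163807/7974
…
k=10  a_k=2  p_k/q_k = 598859/29152
k=11  a_k=5  p_k/q_k = 3211821/156349
k=12  a_k=1  p_k/q_k = 3810680/185501
k=13  a_k=1  p_k/q_k = 7022501/341850
(x₁, y₁) = (7022501, 341850);  7022501² − 422·341850² = 1 ✓
k=2:  x_2 = 7022501·7022501+422·341850·341850 = 98631040590001,  y_2 = 7022501·341850+341850·7022501 = 4801283933700
k=3:  x_3 = 7022501·98631040590001+422·341850·4801283933700 = 1385273162348638202501,  y_3 = 7022501·4801283933700+341850·98631040590001 = 67434042451384025550
k=4:  x_4 = 7022501·1385273162348638202501+422·341850·67434042451384025550 = 19456164335732849620362360001,  y_4 = 7022501·67434042451384025550+341850·1385273162348638202501 = 947111261097768740333867400
k=5:  x_5 = 7022501·19456164335732849620362360001+422·341850·947111261097768740333867400 = 273261867007695159110526238300562501,  y_5 = 7022501·947111261097768740333867400+341850·19456164335732849620362360001 = 13302179556340616719484196916709250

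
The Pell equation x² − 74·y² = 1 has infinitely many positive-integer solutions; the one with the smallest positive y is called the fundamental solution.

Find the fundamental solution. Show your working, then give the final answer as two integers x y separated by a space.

3699 430

[8; 1,1,1,1,16] for √74; ℓ=5 ⇒ convergent index 9
i=0: a=8 ⇒ p=8, q=1
…
i=3: a=1 ⇒ p=26, q=3
i=4: a=1 ⇒ p=43, q=5
i=5: a=16 ⇒ p=714, q=83
…
i=7: a=1 ⇒ p=1471, q=171
i=8: a=1 ⇒ p=2228, q=259
i=9: a=1 ⇒ p=3699, q=430
→ (3699, 430).  Check: 3699²=13682601, 74·430²=13682600, difference 1.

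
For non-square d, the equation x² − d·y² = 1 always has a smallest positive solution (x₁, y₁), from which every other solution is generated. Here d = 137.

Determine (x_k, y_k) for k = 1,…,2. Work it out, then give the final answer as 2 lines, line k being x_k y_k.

6083073 519712
74007554246657 6322892069952

√137 = [11; 1,2,2,1,1,2,2,1,22, …], period ℓ=9 (odd) → k=17
k=0  a_k=11  p_k/q_k = 11/1
…
k=2  a_k=2  p_k/q_k = 35/3
k=3  a_k=2  p_k/q_k = 82/7
…
k=7  a_k=2  p_k/q_k = 1229/105
…
k=9  a_k=22  p_k/q_k = 39597/3383
…
k=12  a_k=2  p_k/q_k = 285899/24426
k=13  a_k=1  p_k/q_k = 408178/34873
k=14  a_k=1  p_k/q_k = 694077/59299
k=15  a_k=2  p_k/q_k = 1796332/153471
k=16  a_k=2  p_k/q_k = 4286741/366241
k=17  a_k=1  p_k/q_k = 6083073/519712
(x₁, y₁) = (6083073, 519712);  6083073² − 137·519712² = 1 ✓
(6083073+519712√137)^2 = 74007554246657 + 6322892069952√137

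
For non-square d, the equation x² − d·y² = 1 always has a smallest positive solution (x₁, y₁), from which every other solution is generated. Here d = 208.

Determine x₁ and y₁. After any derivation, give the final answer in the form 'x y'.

√208 → a₀=14, period (2,2,1,2,2,28); ℓ=6 even so k=5
step 0: (14, 1)  from 14·(1,0) + (0,1)
…
step 2: (72, 5)  from 2·(29,2) + (14,1)
…
step 4: (274, 19)  from 2·(101,7) + (72,5)
step 5: (649, 45)  from 2·(274,19) + (101,7)
(x₁, y₁) = (649, 45);  649² − 208·45² = 1 ✓

649 45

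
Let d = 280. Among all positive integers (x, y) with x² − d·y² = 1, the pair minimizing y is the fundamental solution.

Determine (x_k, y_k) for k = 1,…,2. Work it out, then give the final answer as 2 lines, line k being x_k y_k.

251 15
126001 7530

[16; 1,2,1,2,1,32] for √280; ℓ=6 ⇒ convergent index 5
i=0: a=16 ⇒ p=16, q=1
…
i=2: a=2 ⇒ p=50, q=3
…
i=4: a=2 ⇒ p=184, q=11
i=5: a=1 ⇒ p=251, q=15
(x₁, y₁) = (251, 15);  251² − 280·15² = 1 ✓
k=2:  x_2 = 251·251+280·15·15 = 126001,  y_2 = 251·15+15·251 = 7530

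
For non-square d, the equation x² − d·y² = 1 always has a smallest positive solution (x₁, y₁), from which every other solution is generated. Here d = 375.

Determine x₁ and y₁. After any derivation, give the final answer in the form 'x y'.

15124 781

√375 → a₀=19, period (2,1,2,1,5,1,2,1,2,38); ℓ=10 even so k=9
k=0  a_k=19  p_k/q_k = 19/1
…
k=3  a_k=2  p_k/q_k = 155/8
…
k=6  a_k=1  p_k/q_k = 1433/74
…
k=8  a_k=1  p_k/q_k = 5519/285
k=9  a_k=2  p_k/q_k = 15124/781
(x₁, y₁) = (15124, 781);  15124² − 375·781² = 1 ✓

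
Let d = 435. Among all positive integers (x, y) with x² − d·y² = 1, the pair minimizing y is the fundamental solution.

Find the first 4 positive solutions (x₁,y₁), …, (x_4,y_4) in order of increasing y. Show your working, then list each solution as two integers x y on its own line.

146 7
42631 2044
12448106 596841
3634804321 174275528

d=435: √d = [20; 1,5,1,40] (ℓ=4, even), read p_3/q_3
k=0  a_k=20  p_k/q_k = 20/1
k=1  a_k=1  p_k/q_k = 21/1
k=2  a_k=5  p_k/q_k = 125/6
k=3  a_k=1  p_k/q_k = 146/7
fundamental: x₁=146, y₁=7  (since 21316 − 435·49 = 1)
n=2: (146,7)∘(146,7) = (146·146+435·7·7, 146·7+7·146) = (42631,2044)
n=3: (42631,2044)∘(146,7) = (146·42631+435·7·2044, 146·2044+7·42631) = (12448106,596841)
n=4: (12448106,596841)∘(146,7) = (146·12448106+435·7·596841, 146·596841+7·12448106) = (3634804321,174275528)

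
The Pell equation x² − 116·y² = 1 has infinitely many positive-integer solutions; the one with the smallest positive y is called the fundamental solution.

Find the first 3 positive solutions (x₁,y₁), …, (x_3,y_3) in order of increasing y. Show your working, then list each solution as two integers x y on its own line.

9801 910
192119201 17837820
3765920568201 349656946730

[10; 1,3,2,1,4,1,2,3,1,20] for √116; ℓ=10 ⇒ convergent index 9
a_0=10:  p_0=10·1+0=10,  q_0=10·0+1=1
a_1=1:  p_1=1·10+1=11,  q_1=1·1+0=1
a_2=3:  p_2=3·11+10=43,  q_2=3·1+1=4
…
a_4=1:  p_4=1·97+43=140,  q_4=1·9+4=13
a_5=4:  p_5=4·140+97=657,  q_5=4·13+9=61
…
a_8=3:  p_8=3·2251+797=7550,  q_8=3·209+74=701
a_9=1:  p_9=1·7550+2251=9801,  q_9=1·701+209=910
(x₁, y₁) = (9801, 910);  9801² − 116·910² = 1 ✓
(x_2, y_2) = (9801·9801 + 116·910·910, 9801·910 + 910·9801) = (192119201, 17837820)
(x_3, y_3) = (9801·192119201 + 116·910·17837820, 9801·17837820 + 910·192119201) = (3765920568201, 349656946730)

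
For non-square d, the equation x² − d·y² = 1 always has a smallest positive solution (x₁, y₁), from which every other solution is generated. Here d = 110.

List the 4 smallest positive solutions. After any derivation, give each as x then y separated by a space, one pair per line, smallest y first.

[10; 2,20] for √110; ℓ=2 ⇒ convergent index 1
i=0: a=10 ⇒ p=10, q=1
i=1: a=2 ⇒ p=21, q=2
(x₁, y₁) = (21, 2);  21² − 110·2² = 1 ✓
k=2:  x_2 = 21·21+110·2·2 = 881,  y_2 = 21·2+2·21 = 84
k=3:  x_3 = 21·881+110·2·84 = 36981,  y_3 = 21·84+2·881 = 3526
k=4:  x_4 = 21·36981+110·2·3526 = 1552321,  y_4 = 21·3526+2·36981 = 148008

21 2
881 84
36981 3526
1552321 148008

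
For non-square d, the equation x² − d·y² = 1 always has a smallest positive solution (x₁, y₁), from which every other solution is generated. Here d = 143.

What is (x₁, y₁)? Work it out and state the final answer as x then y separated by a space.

√143 = [11; 1,22, …], period ℓ=2 (even) → k=1
i=0: a=11 ⇒ p=11, q=1
i=1: a=1 ⇒ p=12, q=1
(x₁, y₁) = (12, 1);  12² − 143·1² = 1 ✓

12 1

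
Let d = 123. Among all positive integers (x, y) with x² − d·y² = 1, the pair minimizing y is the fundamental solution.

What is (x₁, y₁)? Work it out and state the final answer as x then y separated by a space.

√123 → a₀=11, period (11,22); ℓ=2 even so k=1
k=0  a_k=11  p_k/q_k = 11/1
k=1  a_k=11  p_k/q_k = 122/11
(x₁, y₁) = (122, 11);  122² − 123·11² = 1 ✓

122 11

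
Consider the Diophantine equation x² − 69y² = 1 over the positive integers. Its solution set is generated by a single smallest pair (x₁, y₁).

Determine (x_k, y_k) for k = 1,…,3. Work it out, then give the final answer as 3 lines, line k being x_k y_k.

d=69: √d = [8; 3,3,1,4,1,3,3,16] (ℓ=8, even), read p_7/q_7
k=0  a_k=8  p_k/q_k = 8/1
k=1  a_k=3  p_k/q_k = 25/3
k=2  a_k=3  p_k/q_k = 83/10
k=3  a_k=1  p_k/q_k = 108/13
k=4  a_k=4  p_k/q_k = 515/62
k=5  a_k=1  p_k/q_k = 623/75
k=6  a_k=3  p_k/q_k = 2384/287
k=7  a_k=3  p_k/q_k = 7775/936
fundamental: x₁=7775, y₁=936  (since 60450625 − 69·876096 = 1)
n=2: (7775,936)∘(7775,936) = (7775·7775+69·936·936, 7775·936+936·7775) = (120901249,14554800)
n=3: (120901249,14554800)∘(7775,936) = (7775·120901249+69·936·14554800, 7775·14554800+936·120901249) = (1880014414175,226327139064)

7775 936
120901249 14554800
1880014414175 226327139064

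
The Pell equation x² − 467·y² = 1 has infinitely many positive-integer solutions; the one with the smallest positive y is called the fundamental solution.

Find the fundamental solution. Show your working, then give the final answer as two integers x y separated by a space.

[21; 1,1,1,1,3,…,1,1,42] for √467; ℓ=14 ⇒ convergent index 13
a_0=21:  p_0=21·1+0=21,  q_0=21·0+1=1
a_1=1:  p_1=1·21+1=22,  q_1=1·1+0=1
…
a_3=1:  p_3=1·43+22=65,  q_3=1·2+1=3
…
a_7=21:  p_7=21·1275+389=27164,  q_7=21·59+18=1257
…
a_9=3:  p_9=3·82767+27164=275465,  q_9=3·3830+1257=12747
a_10=1:  p_10=1·275465+82767=358232,  q_10=1·12747+3830=16577
…
a_12=1:  p_12=1·633697+358232=991929,  q_12=1·29324+16577=45901
a_13=1:  p_13=1·991929+633697=1625626,  q_13=1·45901+29324=75225
fundamental: x₁=1625626, y₁=75225  (since 2642659891876 − 467·5658800625 = 1)

1625626 75225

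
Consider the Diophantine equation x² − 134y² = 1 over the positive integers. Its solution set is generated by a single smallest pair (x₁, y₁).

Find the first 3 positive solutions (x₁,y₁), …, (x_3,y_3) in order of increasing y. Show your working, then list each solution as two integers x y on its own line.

d=134: √d = [11; 1,1,2,1,3,…,1,1,22] (ℓ=14, even), read p_13/q_13
i=0: a=11 ⇒ p=11, q=1
i=1: a=1 ⇒ p=12, q=1
…
i=4: a=1 ⇒ p=81, q=7
i=5: a=3 ⇒ p=301, q=26
i=6: a=1 ⇒ p=382, q=33
…
i=8: a=1 ⇒ p=4503, q=389
…
i=10: a=1 ⇒ p=22133, q=1912
i=11: a=2 ⇒ p=61896, q=5347
i=12: a=1 ⇒ p=84029, q=7259
i=13: a=1 ⇒ p=145925, q=12606
→ (145925, 12606).  Check: 145925²=21294105625, 134·12606²=21294105624, difference 1.
(x_2, y_2) = (145925·145925 + 134·12606·12606, 145925·12606 + 12606·145925) = (42588211249, 3679061100)
(x_3, y_3) = (145925·42588211249 + 134·12606·3679061100, 145925·3679061100 + 12606·42588211249) = (12429369452874725, 1073733982022394)

145925 12606
42588211249 3679061100
12429369452874725 1073733982022394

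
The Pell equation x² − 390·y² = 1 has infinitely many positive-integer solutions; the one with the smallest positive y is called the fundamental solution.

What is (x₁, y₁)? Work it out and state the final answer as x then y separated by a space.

√390 = [19; 1,2,1,38, …], period ℓ=4 (even) → k=3
k=0  a_k=19  p_k/q_k = 19/1
…
k=2  a_k=2  p_k/q_k = 59/3
k=3  a_k=1  p_k/q_k = 79/4
→ (79, 4).  Check: 79²=6241, 390·4²=6240, difference 1.

79 4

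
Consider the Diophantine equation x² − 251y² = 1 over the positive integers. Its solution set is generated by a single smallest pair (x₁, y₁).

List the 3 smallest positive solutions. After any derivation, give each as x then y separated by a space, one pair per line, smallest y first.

√251 → a₀=15, period (1,5,2,1,2,…,5,1,30); ℓ=14 even so k=13
step 0: (15, 1)  from 15·(1,0) + (0,1)
step 1: (16, 1)  from 1·(15,1) + (1,0)
step 2: (95, 6)  from 5·(16,1) + (15,1)
step 3: (206, 13)  from 2·(95,6) + (16,1)
step 4: (301, 19)  from 1·(206,13) + (95,6)
step 5: (808, 51)  from 2·(301,19) + (206,13)
step 6: (1917, 121)  from 2·(808,51) + (301,19)
step 7: (29563, 1866)  from 15·(1917,121) + (808,51)
step 8: (61043, 3853)  from 2·(29563,1866) + (1917,121)
…
step 11: (577033, 36422)  from 2·(212692,13425) + (151649,9572)
step 12: (3097857, 195535)  from 5·(577033,36422) + (212692,13425)
step 13: (3674890, 231957)  from 1·(3097857,195535) + (577033,36422)
(x₁, y₁) = (3674890, 231957);  3674890² − 251·231957² = 1 ✓
(3674890+231957√251)^2 = 27009633024199 + 1704832919460√251
(3674890+231957√251)^3 = 198514860608593651330 + 12530146894788486843√251

3674890 231957
27009633024199 1704832919460
198514860608593651330 12530146894788486843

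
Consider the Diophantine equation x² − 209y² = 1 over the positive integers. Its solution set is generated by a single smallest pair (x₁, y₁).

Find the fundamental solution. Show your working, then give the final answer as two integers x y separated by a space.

d=209: √d = [14; 2,5,3,2,3,5,2,28] (ℓ=8, even), read p_7/q_7
step 0: (14, 1)  from 14·(1,0) + (0,1)
…
step 2: (159, 11)  from 5·(29,2) + (14,1)
…
step 4: (1171, 81)  from 2·(506,35) + (159,11)
step 5: (4019, 278)  from 3·(1171,81) + (506,35)
step 6: (21266, 1471)  from 5·(4019,278) + (1171,81)
step 7: (46551, 3220)  from 2·(21266,1471) + (4019,278)
→ (46551, 3220).  Check: 46551²=2166995601, 209·3220²=2166995600, difference 1.

46551 3220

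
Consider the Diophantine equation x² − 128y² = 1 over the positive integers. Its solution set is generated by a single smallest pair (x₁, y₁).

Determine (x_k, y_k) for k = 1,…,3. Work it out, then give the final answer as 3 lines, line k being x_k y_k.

577 51
665857 58854
768398401 67917465

[11; 3,5,3,22] for √128; ℓ=4 ⇒ convergent index 3
k=0  a_k=11  p_k/q_k = 11/1
…
k=2  a_k=5  p_k/q_k = 181/16
k=3  a_k=3  p_k/q_k = 577/51
fundamental: x₁=577, y₁=51  (since 332929 − 128·2601 = 1)
k=2:  x_2 = 577·577+128·51·51 = 665857,  y_2 = 577·51+51·577 = 58854
k=3:  x_3 = 577·665857+128·51·58854 = 768398401,  y_3 = 577·58854+51·665857 = 67917465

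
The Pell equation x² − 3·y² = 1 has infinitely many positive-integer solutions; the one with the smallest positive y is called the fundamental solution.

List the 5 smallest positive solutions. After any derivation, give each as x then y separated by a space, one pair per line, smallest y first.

2 1
7 4
26 15
97 56
362 209

[1; 1,2] for √3; ℓ=2 ⇒ convergent index 1
a_0=1:  p_0=1·1+0=1,  q_0=1·0+1=1
a_1=1:  p_1=1·1+1=2,  q_1=1·1+0=1
→ (2, 1).  Check: 2²=4, 3·1²=3, difference 1.
(2+1√3)^2 = 7 + 4√3
(2+1√3)^3 = 26 + 15√3
(2+1√3)^4 = 97 + 56√3
(2+1√3)^5 = 362 + 209√3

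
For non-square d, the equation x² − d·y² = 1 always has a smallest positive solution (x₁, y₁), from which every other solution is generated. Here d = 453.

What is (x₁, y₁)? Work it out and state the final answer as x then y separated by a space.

d=453: √d = [21; 3,1,1,10,14,10,1,1,3,42] (ℓ=10, even), read p_9/q_9
a_0=21:  p_0=21·1+0=21,  q_0=21·0+1=1
…
a_2=1:  p_2=1·64+21=85,  q_2=1·3+1=4
…
a_4=10:  p_4=10·149+85=1575,  q_4=10·7+4=74
…
a_7=1:  p_7=1·223565+22199=245764,  q_7=1·10504+1043=11547
a_8=1:  p_8=1·245764+223565=469329,  q_8=1·11547+10504=22051
a_9=3:  p_9=3·469329+245764=1653751,  q_9=3·22051+11547=77700
(x₁, y₁) = (1653751, 77700);  1653751² − 453·77700² = 1 ✓

1653751 77700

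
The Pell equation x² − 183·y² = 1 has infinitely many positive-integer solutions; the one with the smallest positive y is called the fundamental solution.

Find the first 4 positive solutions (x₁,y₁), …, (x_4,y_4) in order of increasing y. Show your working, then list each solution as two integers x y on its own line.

487 36
474337 35064
462003751 34152300
449991179137 33264305136

√183 → a₀=13, period (1,1,8,1,1,26); ℓ=6 even so k=5
i=0: a=13 ⇒ p=13, q=1
…
i=2: a=1 ⇒ p=27, q=2
…
i=4: a=1 ⇒ p=257, q=19
i=5: a=1 ⇒ p=487, q=36
fundamental: x₁=487, y₁=36  (since 237169 − 183·1296 = 1)
n=2: (487,36)∘(487,36) = (487·487+183·36·36, 487·36+36·487) = (474337,35064)
n=3: (474337,35064)∘(487,36) = (487·474337+183·36·35064, 487·35064+36·474337) = (462003751,34152300)
n=4: (462003751,34152300)∘(487,36) = (487·462003751+183·36·34152300, 487·34152300+36·462003751) = (449991179137,33264305136)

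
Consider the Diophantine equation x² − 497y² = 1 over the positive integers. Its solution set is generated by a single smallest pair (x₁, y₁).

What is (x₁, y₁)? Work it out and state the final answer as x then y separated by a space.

√497 → a₀=22, period (3,2,2,5,6,5,2,2,3,44); ℓ=10 even so k=9
i=0: a=22 ⇒ p=22, q=1
…
i=3: a=2 ⇒ p=379, q=17
i=4: a=5 ⇒ p=2051, q=92
i=5: a=6 ⇒ p=12685, q=569
i=6: a=5 ⇒ p=65476, q=2937
i=7: a=2 ⇒ p=143637, q=6443
i=8: a=2 ⇒ p=352750, q=15823
i=9: a=3 ⇒ p=1201887, q=53912
→ (1201887, 53912).  Check: 1201887²=1444532360769, 497·53912²=1444532360768, difference 1.

1201887 53912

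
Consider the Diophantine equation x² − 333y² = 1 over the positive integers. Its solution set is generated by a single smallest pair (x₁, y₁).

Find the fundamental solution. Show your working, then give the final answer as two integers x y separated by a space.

73 4

√333 → a₀=18, period (4,36); ℓ=2 even so k=1
i=0: a=18 ⇒ p=18, q=1
i=1: a=4 ⇒ p=73, q=4
fundamental: x₁=73, y₁=4  (since 5329 − 333·16 = 1)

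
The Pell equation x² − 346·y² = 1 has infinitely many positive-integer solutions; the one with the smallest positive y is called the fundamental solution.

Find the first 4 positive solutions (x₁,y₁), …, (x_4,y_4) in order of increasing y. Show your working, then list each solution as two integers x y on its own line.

[18; 1,1,1,1,36] for √346; ℓ=5 ⇒ convergent index 9
step 0: (18, 1)  from 18·(1,0) + (0,1)
…
step 2: (37, 2)  from 1·(19,1) + (18,1)
step 3: (56, 3)  from 1·(37,2) + (19,1)
step 4: (93, 5)  from 1·(56,3) + (37,2)
…
step 6: (3497, 188)  from 1·(3404,183) + (93,5)
…
step 8: (10398, 559)  from 1·(6901,371) + (3497,188)
step 9: (17299, 930)  from 1·(10398,559) + (6901,371)
fundamental: x₁=17299, y₁=930  (since 299255401 − 346·864900 = 1)
n=2: (17299,930)∘(17299,930) = (17299·17299+346·930·930, 17299·930+930·17299) = (598510801,32176140)
n=3: (598510801,32176140)∘(17299,930) = (17299·598510801+346·930·32176140, 17299·32176140+930·598510801) = (20707276675699,1113230090790)
n=4: (20707276675699,1113230090790)∘(17299,930) = (17299·20707276675699+346·930·1113230090790, 17299·1113230090790+930·20707276675699) = (716430357827323201,38515534648976280)

17299 930
598510801 32176140
20707276675699 1113230090790
716430357827323201 38515534648976280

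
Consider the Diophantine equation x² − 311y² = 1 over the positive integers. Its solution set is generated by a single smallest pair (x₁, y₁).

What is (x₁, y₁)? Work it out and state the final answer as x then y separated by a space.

[17; 1,1,1,2,1,…,1,1,34] for √311; ℓ=16 ⇒ convergent index 15
a_0=17:  p_0=17·1+0=17,  q_0=17·0+1=1
a_1=1:  p_1=1·17+1=18,  q_1=1·1+0=1
…
a_7=3:  p_7=3·1305+194=4109,  q_7=3·74+11=233
…
a_9=3:  p_9=3·71158+4109=217583,  q_9=3·4035+233=12338
…
a_12=2:  p_12=2·1594239+1376656=4565134,  q_12=2·90401+78063=258865
…
a_14=1:  p_14=1·6159373+4565134=10724507,  q_14=1·349266+258865=608131
a_15=1:  p_15=1·10724507+6159373=16883880,  q_15=1·608131+349266=957397
→ (16883880, 957397).  Check: 16883880²=285065403854400, 311·957397²=285065403854399, difference 1.

16883880 957397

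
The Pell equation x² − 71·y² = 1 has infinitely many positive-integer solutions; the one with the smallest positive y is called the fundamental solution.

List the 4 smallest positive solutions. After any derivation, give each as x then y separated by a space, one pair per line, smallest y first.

√71 = [8; 2,2,1,7,1,2,2,16, …], period ℓ=8 (even) → k=7
a_0=8:  p_0=8·1+0=8,  q_0=8·0+1=1
a_1=2:  p_1=2·8+1=17,  q_1=2·1+0=2
…
a_3=1:  p_3=1·42+17=59,  q_3=1·5+2=7
…
a_6=2:  p_6=2·514+455=1483,  q_6=2·61+54=176
a_7=2:  p_7=2·1483+514=3480,  q_7=2·176+61=413
(x₁, y₁) = (3480, 413);  3480² − 71·413² = 1 ✓
(3480+413√71)^2 = 24220799 + 2874480√71
(3480+413√71)^3 = 168576757560 + 20006380387√71
(3480+413√71)^4 = 1173294208396801 + 139244404619040√71

3480 413
24220799 2874480
168576757560 20006380387
1173294208396801 139244404619040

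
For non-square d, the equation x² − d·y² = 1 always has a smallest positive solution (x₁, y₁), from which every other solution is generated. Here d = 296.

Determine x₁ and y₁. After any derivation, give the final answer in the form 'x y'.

√296 = [17; 4,1,7,1,4,34, …], period ℓ=6 (even) → k=5
k=0  a_k=17  p_k/q_k = 17/1
k=1  a_k=4  p_k/q_k = 69/4
…
k=3  a_k=7  p_k/q_k = 671/39
k=4  a_k=1  p_k/q_k = 757/44
k=5  a_k=4  p_k/q_k = 3699/215
fundamental: x₁=3699, y₁=215  (since 13682601 − 296·46225 = 1)

3699 215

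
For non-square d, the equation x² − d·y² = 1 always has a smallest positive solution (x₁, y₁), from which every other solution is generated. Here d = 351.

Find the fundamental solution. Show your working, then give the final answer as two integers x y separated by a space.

62425 3332

[18; 1,2,1,3,2,2,2,3,1,2,1,36] for √351; ℓ=12 ⇒ convergent index 11
step 0: (18, 1)  from 18·(1,0) + (0,1)
…
step 2: (56, 3)  from 2·(19,1) + (18,1)
…
step 4: (281, 15)  from 3·(75,4) + (56,3)
step 5: (637, 34)  from 2·(281,15) + (75,4)
…
step 8: (12796, 683)  from 3·(3747,200) + (1555,83)
step 9: (16543, 883)  from 1·(12796,683) + (3747,200)
step 10: (45882, 2449)  from 2·(16543,883) + (12796,683)
step 11: (62425, 3332)  from 1·(45882,2449) + (16543,883)
(x₁, y₁) = (62425, 3332);  62425² − 351·3332² = 1 ✓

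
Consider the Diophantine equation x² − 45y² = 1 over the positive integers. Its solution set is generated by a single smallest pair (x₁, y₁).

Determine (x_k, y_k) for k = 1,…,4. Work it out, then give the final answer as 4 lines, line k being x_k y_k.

161 24
51841 7728
16692641 2488392
5374978561 801254496

[6; 1,2,2,2,1,12] for √45; ℓ=6 ⇒ convergent index 5
k=0  a_k=6  p_k/q_k = 6/1
…
k=4  a_k=2  p_k/q_k = 114/17
k=5  a_k=1  p_k/q_k = 161/24
(x₁, y₁) = (161, 24);  161² − 45·24² = 1 ✓
n=2: (161,24)∘(161,24) = (161·161+45·24·24, 161·24+24·161) = (51841,7728)
n=3: (51841,7728)∘(161,24) = (161·51841+45·24·7728, 161·7728+24·51841) = (16692641,2488392)
n=4: (16692641,2488392)∘(161,24) = (161·16692641+45·24·2488392, 161·2488392+24·16692641) = (5374978561,801254496)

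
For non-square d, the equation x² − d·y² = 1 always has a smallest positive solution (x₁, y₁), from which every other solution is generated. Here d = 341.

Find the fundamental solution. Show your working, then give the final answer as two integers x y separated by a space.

√341 = [18; 2,6,1,8,2,…,6,2,36, …], period ℓ=14 (even) → k=13
i=0: a=18 ⇒ p=18, q=1
…
i=8: a=1 ⇒ p=28124, q=1523
i=9: a=2 ⇒ p=76727, q=4155
…
i=11: a=1 ⇒ p=718667, q=38918
i=12: a=6 ⇒ p=4953942, q=268271
i=13: a=2 ⇒ p=10626551, q=575460
fundamental: x₁=10626551, y₁=575460  (since 112923586155601 − 341·331154211600 = 1)

10626551 575460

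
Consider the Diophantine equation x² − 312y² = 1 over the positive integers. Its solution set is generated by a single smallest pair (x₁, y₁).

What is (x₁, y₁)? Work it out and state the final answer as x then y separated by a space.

[17; 1,1,1,34] for √312; ℓ=4 ⇒ convergent index 3
a_0=17:  p_0=17·1+0=17,  q_0=17·0+1=1
…
a_2=1:  p_2=1·18+17=35,  q_2=1·1+1=2
a_3=1:  p_3=1·35+18=53,  q_3=1·2+1=3
(x₁, y₁) = (53, 3);  53² − 312·3² = 1 ✓

53 3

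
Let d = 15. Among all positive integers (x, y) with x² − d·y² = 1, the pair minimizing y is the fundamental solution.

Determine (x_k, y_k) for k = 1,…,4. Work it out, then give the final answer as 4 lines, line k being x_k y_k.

4 1
31 8
244 63
1921 496

√15 = [3; 1,6, …], period ℓ=2 (even) → k=1
k=0  a_k=3  p_k/q_k = 3/1
k=1  a_k=1  p_k/q_k = 4/1
(x₁, y₁) = (4, 1);  4² − 15·1² = 1 ✓
(x_2, y_2) = (4·4 + 15·1·1, 4·1 + 1·4) = (31, 8)
(x_3, y_3) = (4·31 + 15·1·8, 4·8 + 1·31) = (244, 63)
(x_4, y_4) = (4·244 + 15·1·63, 4·63 + 1·244) = (1921, 496)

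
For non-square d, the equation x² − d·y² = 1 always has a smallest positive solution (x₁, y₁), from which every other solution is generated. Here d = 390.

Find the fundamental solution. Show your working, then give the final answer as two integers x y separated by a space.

79 4

√390 → a₀=19, period (1,2,1,38); ℓ=4 even so k=3
step 0: (19, 1)  from 19·(1,0) + (0,1)
step 1: (20, 1)  from 1·(19,1) + (1,0)
step 2: (59, 3)  from 2·(20,1) + (19,1)
step 3: (79, 4)  from 1·(59,3) + (20,1)
fundamental: x₁=79, y₁=4  (since 6241 − 390·16 = 1)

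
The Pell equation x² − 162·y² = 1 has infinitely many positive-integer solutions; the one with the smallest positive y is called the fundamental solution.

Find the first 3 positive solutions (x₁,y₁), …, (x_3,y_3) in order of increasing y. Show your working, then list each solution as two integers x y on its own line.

[12; 1,2,1,2,12,2,1,2,1,24] for √162; ℓ=10 ⇒ convergent index 9
k=0  a_k=12  p_k/q_k = 12/1
…
k=2  a_k=2  p_k/q_k = 38/3
k=3  a_k=1  p_k/q_k = 51/4
k=4  a_k=2  p_k/q_k = 140/11
k=5  a_k=12  p_k/q_k = 1731/136
k=6  a_k=2  p_k/q_k = 3602/283
k=7  a_k=1  p_k/q_k = 5333/419
k=8  a_k=2  p_k/q_k = 14268/1121
k=9  a_k=1  p_k/q_k = 19601/1540
fundamental: x₁=19601, y₁=1540  (since 384199201 − 162·2371600 = 1)
(19601+1540√162)^2 = 768398401 + 60371080√162
(19601+1540√162)^3 = 30122754096401 + 2366667076620√162

19601 1540
768398401 60371080
30122754096401 2366667076620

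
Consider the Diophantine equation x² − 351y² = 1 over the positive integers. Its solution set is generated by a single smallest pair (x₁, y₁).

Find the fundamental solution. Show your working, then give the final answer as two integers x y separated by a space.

62425 3332

√351 = [18; 1,2,1,3,2,2,2,3,1,2,1,36, …], period ℓ=12 (even) → k=11
a_0=18:  p_0=18·1+0=18,  q_0=18·0+1=1
a_1=1:  p_1=1·18+1=19,  q_1=1·1+0=1
a_2=2:  p_2=2·19+18=56,  q_2=2·1+1=3
a_3=1:  p_3=1·56+19=75,  q_3=1·3+1=4
a_4=3:  p_4=3·75+56=281,  q_4=3·4+3=15
…
a_6=2:  p_6=2·637+281=1555,  q_6=2·34+15=83
a_7=2:  p_7=2·1555+637=3747,  q_7=2·83+34=200
a_8=3:  p_8=3·3747+1555=12796,  q_8=3·200+83=683
a_9=1:  p_9=1·12796+3747=16543,  q_9=1·683+200=883
a_10=2:  p_10=2·16543+12796=45882,  q_10=2·883+683=2449
a_11=1:  p_11=1·45882+16543=62425,  q_11=1·2449+883=3332
→ (62425, 3332).  Check: 62425²=3896880625, 351·3332²=3896880624, difference 1.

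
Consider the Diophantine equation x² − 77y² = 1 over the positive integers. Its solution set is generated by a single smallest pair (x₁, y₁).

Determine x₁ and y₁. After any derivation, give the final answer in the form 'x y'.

351 40

√77 → a₀=8, period (1,3,2,3,1,16); ℓ=6 even so k=5
k=0  a_k=8  p_k/q_k = 8/1
k=1  a_k=1  p_k/q_k = 9/1
k=2  a_k=3  p_k/q_k = 35/4
…
k=4  a_k=3  p_k/q_k = 272/31
k=5  a_k=1  p_k/q_k = 351/40
(x₁, y₁) = (351, 40);  351² − 77·40² = 1 ✓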